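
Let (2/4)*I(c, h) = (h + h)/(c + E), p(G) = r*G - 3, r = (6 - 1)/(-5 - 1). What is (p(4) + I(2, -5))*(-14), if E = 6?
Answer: 371/3 ≈ 123.67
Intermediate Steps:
r = -⅚ (r = 5/(-6) = 5*(-⅙) = -⅚ ≈ -0.83333)
p(G) = -3 - 5*G/6 (p(G) = -5*G/6 - 3 = -3 - 5*G/6)
I(c, h) = 4*h/(6 + c) (I(c, h) = 2*((h + h)/(c + 6)) = 2*((2*h)/(6 + c)) = 2*(2*h/(6 + c)) = 4*h/(6 + c))
(p(4) + I(2, -5))*(-14) = ((-3 - ⅚*4) + 4*(-5)/(6 + 2))*(-14) = ((-3 - 10/3) + 4*(-5)/8)*(-14) = (-19/3 + 4*(-5)*(⅛))*(-14) = (-19/3 - 5/2)*(-14) = -53/6*(-14) = 371/3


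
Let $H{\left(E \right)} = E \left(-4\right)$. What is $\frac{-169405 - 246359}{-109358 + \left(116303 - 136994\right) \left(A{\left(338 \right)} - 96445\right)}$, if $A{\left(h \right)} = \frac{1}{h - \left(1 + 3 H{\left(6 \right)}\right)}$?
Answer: $- \frac{85023738}{408066270671} \approx -0.00020836$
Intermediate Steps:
$H{\left(E \right)} = - 4 E$
$A{\left(h \right)} = \frac{1}{71 + h}$ ($A{\left(h \right)} = \frac{1}{h - \left(1 + 3 \left(\left(-4\right) 6\right)\right)} = \frac{1}{h - -71} = \frac{1}{h + \left(-1 + 72\right)} = \frac{1}{h + 71} = \frac{1}{71 + h}$)
$\frac{-169405 - 246359}{-109358 + \left(116303 - 136994\right) \left(A{\left(338 \right)} - 96445\right)} = \frac{-169405 - 246359}{-109358 + \left(116303 - 136994\right) \left(\frac{1}{71 + 338} - 96445\right)} = - \frac{415764}{-109358 - 20691 \left(\frac{1}{409} - 96445\right)} = - \frac{415764}{-109358 - - \frac{816177268764}{409}} = - \frac{415764}{-109358 + \frac{816177268764}{409}} = - \frac{415764}{\frac{816132541342}{409}} = \left(-415764\right) \frac{409}{816132541342} = - \frac{85023738}{408066270671}$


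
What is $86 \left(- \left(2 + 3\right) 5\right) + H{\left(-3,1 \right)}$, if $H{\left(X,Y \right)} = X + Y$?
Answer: $-2152$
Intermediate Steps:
$86 \left(- \left(2 + 3\right) 5\right) + H{\left(-3,1 \right)} = 86 \left(- \left(2 + 3\right) 5\right) + \left(-3 + 1\right) = 86 \left(- 5 \cdot 5\right) - 2 = 86 \left(\left(-1\right) 25\right) - 2 = 86 \left(-25\right) - 2 = -2150 - 2 = -2152$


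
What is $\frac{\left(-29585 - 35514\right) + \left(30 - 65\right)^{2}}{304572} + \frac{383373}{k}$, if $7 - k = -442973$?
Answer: $\frac{2457493801}{3747758460} \approx 0.65572$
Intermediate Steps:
$k = 442980$ ($k = 7 - -442973 = 7 + 442973 = 442980$)
$\frac{\left(-29585 - 35514\right) + \left(30 - 65\right)^{2}}{304572} + \frac{383373}{k} = \frac{\left(-29585 - 35514\right) + \left(30 - 65\right)^{2}}{304572} + \frac{383373}{442980} = \left(\left(-29585 - 35514\right) + \left(-35\right)^{2}\right) \frac{1}{304572} + 383373 \cdot \frac{1}{442980} = \left(-65099 + 1225\right) \frac{1}{304572} + \frac{42597}{49220} = \left(-63874\right) \frac{1}{304572} + \frac{42597}{49220} = - \frac{31937}{152286} + \frac{42597}{49220} = \frac{2457493801}{3747758460}$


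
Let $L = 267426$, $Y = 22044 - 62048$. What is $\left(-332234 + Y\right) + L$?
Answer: $-104812$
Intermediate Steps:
$Y = -40004$
$\left(-332234 + Y\right) + L = \left(-332234 - 40004\right) + 267426 = -372238 + 267426 = -104812$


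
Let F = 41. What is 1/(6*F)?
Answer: 1/246 ≈ 0.0040650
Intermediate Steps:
1/(6*F) = 1/(6*41) = 1/246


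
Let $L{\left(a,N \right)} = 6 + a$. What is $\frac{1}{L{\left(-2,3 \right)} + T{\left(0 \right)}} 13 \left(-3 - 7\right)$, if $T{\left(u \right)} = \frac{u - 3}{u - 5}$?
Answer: $- \frac{650}{23} \approx -28.261$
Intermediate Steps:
$T{\left(u \right)} = \frac{-3 + u}{-5 + u}$
$\frac{1}{L{\left(-2,3 \right)} + T{\left(0 \right)}} 13 \left(-3 - 7\right) = \frac{1}{\left(6 - 2\right) + \frac{-3 + 0}{-5 + 0}} \cdot 13 \left(-3 - 7\right) = \frac{1}{4 + \frac{1}{-5} \left(-3\right)} 13 \left(-3 - 7\right) = \frac{1}{4 - - \frac{3}{5}} \cdot 13 \left(-10\right) = \frac{1}{4 + \frac{3}{5}} \cdot 13 \left(-10\right) = \frac{1}{\frac{23}{5}} \cdot 13 \left(-10\right) = \frac{5}{23} \cdot 13 \left(-10\right) = \frac{65}{23} \left(-10\right) = - \frac{650}{23}$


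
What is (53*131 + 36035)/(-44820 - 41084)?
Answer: -1653/3304 ≈ -0.50030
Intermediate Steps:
(53*131 + 36035)/(-44820 - 41084) = (6943 + 36035)/(-85904) = 42978*(-1/85904) = -1653/3304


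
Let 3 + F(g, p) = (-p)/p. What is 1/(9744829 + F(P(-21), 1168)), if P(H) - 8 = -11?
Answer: 1/9744825 ≈ 1.0262e-7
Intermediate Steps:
P(H) = -3 (P(H) = 8 - 11 = -3)
F(g, p) = -4 (F(g, p) = -3 + (-p)/p = -3 - 1 = -4)
1/(9744829 + F(P(-21), 1168)) = 1/(9744829 - 4) = 1/9744825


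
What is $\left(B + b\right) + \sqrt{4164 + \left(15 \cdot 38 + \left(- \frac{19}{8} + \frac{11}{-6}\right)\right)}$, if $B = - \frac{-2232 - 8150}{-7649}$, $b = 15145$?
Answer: $\frac{115833723}{7649} + \frac{\sqrt{681090}}{12} \approx 15212.0$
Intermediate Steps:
$B = - \frac{10382}{7649}$ ($B = - \frac{\left(-2232 - 8150\right) \left(-1\right)}{7649} = - \frac{\left(-10382\right) \left(-1\right)}{7649} = \left(-1\right) \frac{10382}{7649} = - \frac{10382}{7649} \approx -1.3573$)
$\left(B + b\right) + \sqrt{4164 + \left(15 \cdot 38 + \left(- \frac{19}{8} + \frac{11}{-6}\right)\right)} = \left(- \frac{10382}{7649} + 15145\right) + \sqrt{4164 + \left(15 \cdot 38 + \left(- \frac{19}{8} + \frac{11}{-6}\right)\right)} = \frac{115833723}{7649} + \sqrt{4164 + \left(570 + \left(\left(-19\right) \frac{1}{8} + 11 \left(- \frac{1}{6}\right)\right)\right)} = \frac{115833723}{7649} + \sqrt{4164 + \left(570 - \frac{101}{24}\right)} = \frac{115833723}{7649} + \sqrt{4164 + \frac{13579}{24}} = \frac{115833723}{7649} + \sqrt{\frac{113515}{24}} = \frac{115833723}{7649} + \frac{\sqrt{681090}}{12}$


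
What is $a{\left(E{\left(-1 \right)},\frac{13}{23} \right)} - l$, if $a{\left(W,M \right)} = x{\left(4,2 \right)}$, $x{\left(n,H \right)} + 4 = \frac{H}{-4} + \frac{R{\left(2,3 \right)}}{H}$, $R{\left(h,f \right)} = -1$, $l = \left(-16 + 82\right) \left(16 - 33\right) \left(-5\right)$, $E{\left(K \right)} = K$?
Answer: $-5615$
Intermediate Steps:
$l = 5610$ ($l = 66 \left(-17\right) \left(-5\right) = \left(-1122\right) \left(-5\right) = 5610$)
$x{\left(n,H \right)} = -4 - \frac{1}{H} - \frac{H}{4}$ ($x{\left(n,H \right)} = -4 + \left(\frac{H}{-4} - \frac{1}{H}\right) = -4 + \left(H \left(- \frac{1}{4}\right) - \frac{1}{H}\right) = -4 - \left(\frac{1}{H} + \frac{H}{4}\right) = -4 - \frac{1}{H} - \frac{H}{4}$)
$a{\left(W,M \right)} = -5$ ($a{\left(W,M \right)} = -4 - \frac{1}{2} - \frac{1}{2} = -5$)
$a{\left(E{\left(-1 \right)},\frac{13}{23} \right)} - l = -5 - 5610 = -5615$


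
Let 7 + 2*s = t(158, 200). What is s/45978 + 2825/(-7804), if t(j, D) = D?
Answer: -32283691/89703078 ≈ -0.35989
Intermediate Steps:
s = 193/2 (s = -7/2 + (½)*200 = -7/2 + 100 = 193/2 ≈ 96.500)
s/45978 + 2825/(-7804) = (193/2)/45978 + 2825/(-7804) = (193/2)*(1/45978) + 2825*(-1/7804) = 193/91956 - 2825/7804 = -32283691/89703078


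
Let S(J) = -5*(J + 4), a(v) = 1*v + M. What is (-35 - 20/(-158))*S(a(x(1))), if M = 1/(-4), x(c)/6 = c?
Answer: 537225/316 ≈ 1700.1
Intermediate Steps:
x(c) = 6*c
M = -¼ ≈ -0.25000
a(v) = -¼ + v (a(v) = 1*v - ¼ = v - ¼ = -¼ + v)
S(J) = -20 - 5*J (S(J) = -5*(4 + J) = -20 - 5*J)
(-35 - 20/(-158))*S(a(x(1))) = (-35 - 20/(-158))*(-20 - 5*(-¼ + 6*1)) = (-35 - 20*(-1/158))*(-20 - 5*(-¼ + 6)) = (-35 + 10/79)*(-20 - 5*23/4) = -2755*(-20 - 115/4)/79 = -2755/79*(-195/4) = 537225/316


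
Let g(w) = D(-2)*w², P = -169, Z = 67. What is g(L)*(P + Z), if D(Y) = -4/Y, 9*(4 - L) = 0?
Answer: -3264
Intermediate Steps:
L = 4 (L = 4 - ⅑*0 = 4 + 0 = 4)
g(w) = 2*w² (g(w) = (-4/(-2))*w² = (-4*(-½))*w² = 2*w²)
g(L)*(P + Z) = (2*4²)*(-169 + 67) = (2*16)*(-102) = 32*(-102) = -3264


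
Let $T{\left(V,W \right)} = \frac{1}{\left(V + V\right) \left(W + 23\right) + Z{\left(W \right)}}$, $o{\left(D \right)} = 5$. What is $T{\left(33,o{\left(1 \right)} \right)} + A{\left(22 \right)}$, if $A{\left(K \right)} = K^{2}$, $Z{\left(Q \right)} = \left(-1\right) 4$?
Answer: $\frac{892497}{1844} \approx 484.0$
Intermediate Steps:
$Z{\left(Q \right)} = -4$
$T{\left(V,W \right)} = \frac{1}{-4 + 2 V \left(23 + W\right)}$ ($T{\left(V,W \right)} = \frac{1}{\left(V + V\right) \left(W + 23\right) - 4} = \frac{1}{2 V \left(23 + W\right) - 4} = \frac{1}{-4 + 2 V \left(23 + W\right)}$)
$T{\left(33,o{\left(1 \right)} \right)} + A{\left(22 \right)} = \frac{1}{2 \left(-2 + 23 \cdot 33 + 33 \cdot 5\right)} + 22^{2} = \frac{1}{2 \left(-2 + 759 + 165\right)} + 484 = \frac{1}{2 \cdot 922} + 484 = \frac{1}{2} \cdot \frac{1}{922} + 484 = \frac{1}{1844} + 484 = \frac{892497}{1844}$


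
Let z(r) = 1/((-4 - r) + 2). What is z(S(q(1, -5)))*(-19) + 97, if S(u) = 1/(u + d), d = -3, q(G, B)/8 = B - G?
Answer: 10766/101 ≈ 106.59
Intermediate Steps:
q(G, B) = -8*G + 8*B (q(G, B) = 8*(B - G) = -8*G + 8*B)
S(u) = 1/(-3 + u) (S(u) = 1/(u - 3) = 1/(-3 + u))
z(r) = 1/(-2 - r)
z(S(q(1, -5)))*(-19) + 97 = -1/(2 + 1/(-3 + (-8*1 + 8*(-5))))*(-19) + 97 = -1/(2 + 1/(-3 + (-8 - 40)))*(-19) + 97 = -1/(2 + 1/(-3 - 48))*(-19) + 97 = -1/(2 + 1/(-51))*(-19) + 97 = -1/(2 - 1/51)*(-19) + 97 = -1/101/51*(-19) + 97 = -1*51/101*(-19) + 97 = -51/101*(-19) + 97 = 969/101 + 97 = 10766/101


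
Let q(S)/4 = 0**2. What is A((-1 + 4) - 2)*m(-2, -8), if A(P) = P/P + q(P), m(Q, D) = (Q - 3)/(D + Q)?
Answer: 1/2 ≈ 0.50000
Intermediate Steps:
q(S) = 0 (q(S) = 4*0**2 = 4*0 = 0)
m(Q, D) = (-3 + Q)/(D + Q)
A(P) = 1 (A(P) = P/P + 0 = 1 + 0 = 1)
A((-1 + 4) - 2)*m(-2, -8) = 1*((-3 - 2)/(-8 - 2)) = 1*(-5/(-10)) = 1*(-1/10*(-5)) = 1*(1/2) = 1/2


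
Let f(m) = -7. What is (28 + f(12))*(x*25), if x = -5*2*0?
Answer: 0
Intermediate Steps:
x = 0 (x = -10*0 = 0)
(28 + f(12))*(x*25) = (28 - 7)*(0*25) = 21*0 = 0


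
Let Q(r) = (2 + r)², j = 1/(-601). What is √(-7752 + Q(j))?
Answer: I*√2798587751/601 ≈ 88.023*I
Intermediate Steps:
j = -1/601 ≈ -0.0016639
√(-7752 + Q(j)) = √(-7752 + (2 - 1/601)²) = √(-7752 + (1201/601)²) = √(-7752 + 1442401/361201) = √(-2798587751/361201) = I*√2798587751/601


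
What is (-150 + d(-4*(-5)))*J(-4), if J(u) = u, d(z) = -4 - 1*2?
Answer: 624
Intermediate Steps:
d(z) = -6 (d(z) = -4 - 2 = -6)
(-150 + d(-4*(-5)))*J(-4) = (-150 - 6)*(-4) = -156*(-4) = 624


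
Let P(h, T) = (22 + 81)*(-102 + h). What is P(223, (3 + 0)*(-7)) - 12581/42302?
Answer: 527197245/42302 ≈ 12463.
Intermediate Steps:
P(h, T) = -10506 + 103*h (P(h, T) = 103*(-102 + h) = -10506 + 103*h)
P(223, (3 + 0)*(-7)) - 12581/42302 = (-10506 + 103*223) - 12581/42302 = (-10506 + 22969) - 12581/42302 = 12463 - 1*12581/42302 = 12463 - 12581/42302 = 527197245/42302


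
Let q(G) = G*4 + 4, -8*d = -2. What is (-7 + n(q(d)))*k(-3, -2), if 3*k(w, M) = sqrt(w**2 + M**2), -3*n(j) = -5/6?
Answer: -121*sqrt(13)/54 ≈ -8.0791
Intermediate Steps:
d = 1/4 (d = -1/8*(-2) = 1/4 ≈ 0.25000)
q(G) = 4 + 4*G (q(G) = 4*G + 4 = 4 + 4*G)
n(j) = 5/18 (n(j) = -(-5)/(3*6) = -1/3*(-5/6) = 5/18)
k(w, M) = sqrt(M**2 + w**2)/3 (k(w, M) = sqrt(w**2 + M**2)/3 = sqrt(M**2 + w**2)/3)
(-7 + n(q(d)))*k(-3, -2) = (-7 + 5/18)*(sqrt((-2)**2 + (-3)**2)/3) = -121*sqrt(4 + 9)/54 = -121*sqrt(13)/54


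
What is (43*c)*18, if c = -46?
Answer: -35604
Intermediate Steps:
(43*c)*18 = (43*(-46))*18 = -1978*18 = -35604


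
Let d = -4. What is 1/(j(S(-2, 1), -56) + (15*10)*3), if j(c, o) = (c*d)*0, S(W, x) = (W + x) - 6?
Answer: 1/450 ≈ 0.0022222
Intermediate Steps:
S(W, x) = -6 + W + x
j(c, o) = 0 (j(c, o) = (c*(-4))*0 = -4*c*0 = 0)
1/(j(S(-2, 1), -56) + (15*10)*3) = 1/(0 + (15*10)*3) = 1/(0 + 150*3) = 1/(0 + 450) = 1/450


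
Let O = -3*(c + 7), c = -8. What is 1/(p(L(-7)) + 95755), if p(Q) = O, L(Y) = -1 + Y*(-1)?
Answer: 1/95758 ≈ 1.0443e-5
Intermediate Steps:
L(Y) = -1 - Y
O = 3 (O = -3*(-8 + 7) = -3*(-1) = 3)
p(Q) = 3
1/(p(L(-7)) + 95755) = 1/(3 + 95755) = 1/95758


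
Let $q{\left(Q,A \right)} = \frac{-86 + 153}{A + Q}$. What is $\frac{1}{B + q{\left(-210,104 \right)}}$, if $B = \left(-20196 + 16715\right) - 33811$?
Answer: $- \frac{106}{3953019} \approx -2.6815 \cdot 10^{-5}$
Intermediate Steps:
$B = -37292$ ($B = -3481 - 33811 = -37292$)
$q{\left(Q,A \right)} = \frac{67}{A + Q}$
$\frac{1}{B + q{\left(-210,104 \right)}} = \frac{1}{-37292 + \frac{67}{104 - 210}} = \frac{1}{-37292 + \frac{67}{-106}} = \frac{1}{-37292 + 67 \left(- \frac{1}{106}\right)} = \frac{1}{-37292 - \frac{67}{106}} = \frac{1}{- \frac{3953019}{106}} = - \frac{106}{3953019}$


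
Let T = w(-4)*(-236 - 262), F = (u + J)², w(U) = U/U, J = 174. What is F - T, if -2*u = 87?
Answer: 70113/4 ≈ 17528.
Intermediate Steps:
u = -87/2 (u = -½*87 = -87/2 ≈ -43.500)
w(U) = 1
F = 68121/4 (F = (-87/2 + 174)² = (261/2)² = 68121/4 ≈ 17030.)
T = -498 (T = 1*(-236 - 262) = 1*(-498) = -498)
F - T = 68121/4 - 1*(-498) = 68121/4 + 498 = 70113/4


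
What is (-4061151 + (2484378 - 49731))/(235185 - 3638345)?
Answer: 203313/425395 ≈ 0.47794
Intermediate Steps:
(-4061151 + (2484378 - 49731))/(235185 - 3638345) = (-4061151 + 2434647)/(-3403160) = -1626504*(-1/3403160) = 203313/425395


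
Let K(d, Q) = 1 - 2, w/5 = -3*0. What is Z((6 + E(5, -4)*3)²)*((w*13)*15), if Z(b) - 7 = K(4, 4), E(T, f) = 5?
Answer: 0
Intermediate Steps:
w = 0 (w = 5*(-3*0) = 5*0 = 0)
K(d, Q) = -1
Z(b) = 6 (Z(b) = 7 - 1 = 6)
Z((6 + E(5, -4)*3)²)*((w*13)*15) = 6*((0*13)*15) = 6*(0*15) = 6*0 = 0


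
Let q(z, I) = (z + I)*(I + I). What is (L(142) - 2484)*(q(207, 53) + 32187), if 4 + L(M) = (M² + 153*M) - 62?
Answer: 2350446980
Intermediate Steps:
L(M) = -66 + M² + 153*M (L(M) = -4 + ((M² + 153*M) - 62) = -4 + (-62 + M² + 153*M) = -66 + M² + 153*M)
q(z, I) = 2*I*(I + z) (q(z, I) = (I + z)*(2*I) = 2*I*(I + z))
(L(142) - 2484)*(q(207, 53) + 32187) = ((-66 + 142² + 153*142) - 2484)*(2*53*(53 + 207) + 32187) = ((-66 + 20164 + 21726) - 2484)*(2*53*260 + 32187) = (41824 - 2484)*(27560 + 32187) = 39340*59747 = 2350446980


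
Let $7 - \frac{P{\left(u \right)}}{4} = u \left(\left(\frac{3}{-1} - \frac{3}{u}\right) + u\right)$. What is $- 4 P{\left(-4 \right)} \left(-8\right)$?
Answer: $-2304$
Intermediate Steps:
$P{\left(u \right)} = 28 - 4 u \left(-3 + u - \frac{3}{u}\right)$ ($P{\left(u \right)} = 28 - 4 u \left(\left(\frac{3}{-1} - \frac{3}{u}\right) + u\right) = 28 - 4 u \left(\left(3 \left(-1\right) - \frac{3}{u}\right) + u\right) = 28 - 4 u \left(\left(-3 - \frac{3}{u}\right) + u\right) = 28 - 4 u \left(-3 + u - \frac{3}{u}\right)$)
$- 4 P{\left(-4 \right)} \left(-8\right) = - 4 \left(40 - 4 \left(-4\right)^{2} + 12 \left(-4\right)\right) \left(-8\right) = - 4 \left(40 - 64 - 48\right) \left(-8\right) = \left(-4\right) \left(-72\right) \left(-8\right) = 288 \left(-8\right) = -2304$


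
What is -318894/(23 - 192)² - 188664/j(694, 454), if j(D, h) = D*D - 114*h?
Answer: -17809323153/1534725335 ≈ -11.604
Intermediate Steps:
j(D, h) = D² - 114*h
-318894/(23 - 192)² - 188664/j(694, 454) = -318894/(23 - 192)² - 188664/(694² - 114*454) = -318894/((-169)²) - 188664/(481636 - 51756) = -318894/28561 - 188664/429880 = -318894*1/28561 - 188664*1/429880 = -318894/28561 - 23583/53735 = -17809323153/1534725335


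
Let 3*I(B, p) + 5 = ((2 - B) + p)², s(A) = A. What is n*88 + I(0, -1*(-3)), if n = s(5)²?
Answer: 6620/3 ≈ 2206.7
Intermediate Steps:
n = 25 (n = 5² = 25)
I(B, p) = -5/3 + (2 + p - B)²/3 (I(B, p) = -5/3 + ((2 - B) + p)²/3 = -5/3 + (2 + p - B)²/3)
n*88 + I(0, -1*(-3)) = 25*88 + (-5/3 + (2 - 1*(-3) - 1*0)²/3) = 2200 + (-5/3 + (2 + 3 + 0)²/3) = 2200 + (-5/3 + (⅓)*5²) = 2200 + (-5/3 + (⅓)*25) = 2200 + (-5/3 + 25/3) = 2200 + 20/3 = 6620/3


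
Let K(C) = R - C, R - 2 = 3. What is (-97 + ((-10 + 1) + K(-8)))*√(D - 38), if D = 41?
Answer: -93*√3 ≈ -161.08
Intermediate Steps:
R = 5 (R = 2 + 3 = 5)
K(C) = 5 - C
(-97 + ((-10 + 1) + K(-8)))*√(D - 38) = (-97 + ((-10 + 1) + (5 - 1*(-8))))*√(41 - 38) = (-97 + (-9 + (5 + 8)))*√3 = (-97 + (-9 + 13))*√3 = (-97 + 4)*√3 = -93*√3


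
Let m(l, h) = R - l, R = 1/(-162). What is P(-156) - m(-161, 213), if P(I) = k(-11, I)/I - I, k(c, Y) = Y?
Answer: -647/162 ≈ -3.9938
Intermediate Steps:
P(I) = 1 - I (P(I) = I/I - I = 1 - I)
R = -1/162 ≈ -0.0061728
m(l, h) = -1/162 - l
P(-156) - m(-161, 213) = (1 - 1*(-156)) - (-1/162 - 1*(-161)) = (1 + 156) - (-1/162 + 161) = 157 - 1*26081/162 = 157 - 26081/162 = -647/162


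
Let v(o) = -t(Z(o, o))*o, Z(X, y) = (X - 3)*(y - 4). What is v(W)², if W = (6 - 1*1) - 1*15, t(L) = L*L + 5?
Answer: 109753064100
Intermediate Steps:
Z(X, y) = (-4 + y)*(-3 + X) (Z(X, y) = (-3 + X)*(-4 + y) = (-4 + y)*(-3 + X))
t(L) = 5 + L² (t(L) = L² + 5 = 5 + L²)
W = -10 (W = (6 - 1) - 15 = 5 - 15 = -10)
v(o) = -o*(5 + (12 + o² - 7*o)²) (v(o) = -(5 + (12 - 4*o - 3*o + o*o)²)*o = -(5 + (12 - 4*o - 3*o + o²)²)*o = -(5 + (12 + o² - 7*o)²)*o = -o*(5 + (12 + o² - 7*o)²))
v(W)² = (-1*(-10)*(5 + (12 + (-10)² - 7*(-10))²))² = (-1*(-10)*(5 + (12 + 100 + 70)²))² = (-1*(-10)*(5 + 182²))² = (-1*(-10)*(5 + 33124))² = (-1*(-10)*33129)² = 331290² = 109753064100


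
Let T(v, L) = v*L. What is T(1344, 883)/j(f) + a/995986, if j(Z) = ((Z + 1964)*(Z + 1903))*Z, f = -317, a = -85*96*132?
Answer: -74424178528096/68727102104817 ≈ -1.0829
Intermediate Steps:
a = -1077120 (a = -8160*132 = -1077120)
j(Z) = Z*(1903 + Z)*(1964 + Z) (j(Z) = ((1964 + Z)*(1903 + Z))*Z = ((1903 + Z)*(1964 + Z))*Z = Z*(1903 + Z)*(1964 + Z))
T(v, L) = L*v
T(1344, 883)/j(f) + a/995986 = (883*1344)/((-317*(3737492 + (-317)² + 3867*(-317)))) - 1077120/995986 = 1186752/((-317*(3737492 + 100489 - 1225839))) - 1077120*1/995986 = 1186752/((-317*2612142)) - 538560/497993 = 1186752/(-828049014) - 538560/497993 = 1186752*(-1/828049014) - 538560/497993 = -197792/138008169 - 538560/497993 = -74424178528096/68727102104817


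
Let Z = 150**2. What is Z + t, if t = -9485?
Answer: 13015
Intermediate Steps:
Z = 22500
Z + t = 22500 - 9485 = 13015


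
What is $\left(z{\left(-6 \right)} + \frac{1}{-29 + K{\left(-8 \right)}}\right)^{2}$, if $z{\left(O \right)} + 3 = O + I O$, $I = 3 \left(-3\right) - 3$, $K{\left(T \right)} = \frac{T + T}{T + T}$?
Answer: $\frac{3108169}{784} \approx 3964.5$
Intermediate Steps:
$K{\left(T \right)} = 1$ ($K{\left(T \right)} = \frac{2 T}{2 T} = 2 T \frac{1}{2 T} = 1$)
$I = -12$ ($I = -9 - 3 = -12$)
$z{\left(O \right)} = -3 - 11 O$ ($z{\left(O \right)} = -3 + \left(O - 12 O\right) = -3 - 11 O$)
$\left(z{\left(-6 \right)} + \frac{1}{-29 + K{\left(-8 \right)}}\right)^{2} = \left(\left(-3 - -66\right) + \frac{1}{-29 + 1}\right)^{2} = \left(\left(-3 + 66\right) + \frac{1}{-28}\right)^{2} = \left(63 - \frac{1}{28}\right)^{2} = \left(\frac{1763}{28}\right)^{2} = \frac{3108169}{784}$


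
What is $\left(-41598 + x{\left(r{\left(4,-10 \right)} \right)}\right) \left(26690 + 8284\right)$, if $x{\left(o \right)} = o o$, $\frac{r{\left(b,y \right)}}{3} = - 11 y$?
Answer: $2353820148$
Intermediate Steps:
$r{\left(b,y \right)} = - 33 y$ ($r{\left(b,y \right)} = 3 \left(- 11 y\right) = - 33 y$)
$x{\left(o \right)} = o^{2}$
$\left(-41598 + x{\left(r{\left(4,-10 \right)} \right)}\right) \left(26690 + 8284\right) = \left(-41598 + \left(\left(-33\right) \left(-10\right)\right)^{2}\right) \left(26690 + 8284\right) = \left(-41598 + 330^{2}\right) 34974 = \left(-41598 + 108900\right) 34974 = 67302 \cdot 34974 = 2353820148$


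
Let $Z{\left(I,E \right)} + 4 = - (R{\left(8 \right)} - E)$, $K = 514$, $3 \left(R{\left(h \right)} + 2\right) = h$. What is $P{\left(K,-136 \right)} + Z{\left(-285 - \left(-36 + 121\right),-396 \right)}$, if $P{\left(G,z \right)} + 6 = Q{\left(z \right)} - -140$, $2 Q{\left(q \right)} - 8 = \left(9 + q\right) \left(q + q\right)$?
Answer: $\frac{51028}{3} \approx 17009.0$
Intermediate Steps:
$Q{\left(q \right)} = 4 + q \left(9 + q\right)$ ($Q{\left(q \right)} = 4 + \frac{\left(9 + q\right) \left(q + q\right)}{2} = 4 + \frac{\left(9 + q\right) 2 q}{2} = 4 + \frac{2 q \left(9 + q\right)}{2} = 4 + q \left(9 + q\right)$)
$R{\left(h \right)} = -2 + \frac{h}{3}$
$P{\left(G,z \right)} = 138 + z^{2} + 9 z$ ($P{\left(G,z \right)} = -6 - \left(-144 - z^{2} - 9 z\right) = -6 + \left(\left(4 + z^{2} + 9 z\right) + 140\right) = -6 + \left(144 + z^{2} + 9 z\right) = 138 + z^{2} + 9 z$)
$Z{\left(I,E \right)} = - \frac{14}{3} + E$ ($Z{\left(I,E \right)} = -4 - \left(\left(-2 + \frac{1}{3} \cdot 8\right) - E\right) = -4 - \left(\left(-2 + \frac{8}{3}\right) - E\right) = -4 - \left(\frac{2}{3} - E\right) = -4 + \left(- \frac{2}{3} + E\right) = - \frac{14}{3} + E$)
$P{\left(K,-136 \right)} + Z{\left(-285 - \left(-36 + 121\right),-396 \right)} = \left(138 + \left(-136\right)^{2} + 9 \left(-136\right)\right) - \frac{1202}{3} = \left(138 + 18496 - 1224\right) - \frac{1202}{3} = 17410 - \frac{1202}{3} = \frac{51028}{3}$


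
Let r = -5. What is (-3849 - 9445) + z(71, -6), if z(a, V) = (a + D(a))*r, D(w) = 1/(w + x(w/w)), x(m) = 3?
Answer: -1010031/74 ≈ -13649.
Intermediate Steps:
D(w) = 1/(3 + w) (D(w) = 1/(w + 3) = 1/(3 + w))
z(a, V) = -5*a - 5/(3 + a) (z(a, V) = (a + 1/(3 + a))*(-5) = -5*a - 5/(3 + a))
(-3849 - 9445) + z(71, -6) = (-3849 - 9445) + 5*(-1 - 1*71*(3 + 71))/(3 + 71) = -13294 + 5*(-1 - 1*71*74)/74 = -13294 + 5*(1/74)*(-1 - 5254) = -13294 + 5*(1/74)*(-5255) = -13294 - 26275/74 = -1010031/74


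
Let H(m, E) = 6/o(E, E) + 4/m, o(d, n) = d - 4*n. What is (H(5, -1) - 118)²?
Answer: 331776/25 ≈ 13271.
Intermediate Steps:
H(m, E) = -2/E + 4/m (H(m, E) = 6/(E - 4*E) + 4/m = 6/((-3*E)) + 4/m = 6*(-1/(3*E)) + 4/m = -2/E + 4/m)
(H(5, -1) - 118)² = ((-2/(-1) + 4/5) - 118)² = ((-2*(-1) + 4*(⅕)) - 118)² = ((2 + ⅘) - 118)² = (14/5 - 118)² = (-576/5)² = 331776/25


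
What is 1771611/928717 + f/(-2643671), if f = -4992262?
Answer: 9319955211835/2455222200107 ≈ 3.7960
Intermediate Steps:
1771611/928717 + f/(-2643671) = 1771611/928717 - 4992262/(-2643671) = 1771611*(1/928717) - 4992262*(-1/2643671) = 1771611/928717 + 4992262/2643671 = 9319955211835/2455222200107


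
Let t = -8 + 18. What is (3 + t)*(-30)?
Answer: -390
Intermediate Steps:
t = 10
(3 + t)*(-30) = (3 + 10)*(-30) = 13*(-30) = -390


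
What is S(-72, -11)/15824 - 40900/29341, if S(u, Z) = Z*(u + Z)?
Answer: -620413267/464291984 ≈ -1.3363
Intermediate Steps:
S(u, Z) = Z*(Z + u)
S(-72, -11)/15824 - 40900/29341 = -11*(-11 - 72)/15824 - 40900/29341 = -11*(-83)*(1/15824) - 40900*1/29341 = 913*(1/15824) - 40900/29341 = 913/15824 - 40900/29341 = -620413267/464291984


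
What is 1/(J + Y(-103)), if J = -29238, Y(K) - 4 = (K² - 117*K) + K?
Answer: -1/6677 ≈ -0.00014977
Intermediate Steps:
Y(K) = 4 + K² - 116*K (Y(K) = 4 + ((K² - 117*K) + K) = 4 + (K² - 116*K) = 4 + K² - 116*K)
1/(J + Y(-103)) = 1/(-29238 + (4 + (-103)² - 116*(-103))) = 1/(-29238 + (4 + 10609 + 11948)) = 1/(-29238 + 22561) = 1/(-6677) = -1/6677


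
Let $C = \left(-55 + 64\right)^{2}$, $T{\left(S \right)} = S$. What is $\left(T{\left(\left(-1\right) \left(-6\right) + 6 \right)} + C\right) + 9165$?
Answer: $9258$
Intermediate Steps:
$C = 81$ ($C = 9^{2} = 81$)
$\left(T{\left(\left(-1\right) \left(-6\right) + 6 \right)} + C\right) + 9165 = \left(\left(\left(-1\right) \left(-6\right) + 6\right) + 81\right) + 9165 = \left(\left(6 + 6\right) + 81\right) + 9165 = \left(12 + 81\right) + 9165 = 93 + 9165 = 9258$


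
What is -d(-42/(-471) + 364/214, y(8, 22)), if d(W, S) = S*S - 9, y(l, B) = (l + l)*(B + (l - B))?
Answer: -16375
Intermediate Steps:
y(l, B) = 2*l**2 (y(l, B) = (2*l)*l = 2*l**2)
d(W, S) = -9 + S**2 (d(W, S) = S**2 - 9 = -9 + S**2)
-d(-42/(-471) + 364/214, y(8, 22)) = -(-9 + (2*8**2)**2) = -(-9 + (2*64)**2) = -(-9 + 128**2) = -(-9 + 16384) = -1*16375 = -16375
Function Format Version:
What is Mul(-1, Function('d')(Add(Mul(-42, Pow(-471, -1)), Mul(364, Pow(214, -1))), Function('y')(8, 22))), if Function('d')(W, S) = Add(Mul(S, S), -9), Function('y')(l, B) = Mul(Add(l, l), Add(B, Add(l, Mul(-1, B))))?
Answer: -16375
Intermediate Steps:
Function('y')(l, B) = Mul(2, Pow(l, 2)) (Function('y')(l, B) = Mul(Mul(2, l), l) = Mul(2, Pow(l, 2)))
Function('d')(W, S) = Add(-9, Pow(S, 2)) (Function('d')(W, S) = Add(Pow(S, 2), -9) = Add(-9, Pow(S, 2)))
Mul(-1, Function('d')(Add(Mul(-42, Pow(-471, -1)), Mul(364, Pow(214, -1))), Function('y')(8, 22))) = Mul(-1, Add(-9, Pow(Mul(2, Pow(8, 2)), 2))) = Mul(-1, Add(-9, Pow(Mul(2, 64), 2))) = Mul(-1, Add(-9, Pow(128, 2))) = Mul(-1, Add(-9, 16384)) = Mul(-1, 16375) = -16375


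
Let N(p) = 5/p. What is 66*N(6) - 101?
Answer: -46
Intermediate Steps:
66*N(6) - 101 = 66*(5/6) - 101 = 66*(5*(⅙)) - 101 = 66*(⅚) - 101 = 55 - 101 = -46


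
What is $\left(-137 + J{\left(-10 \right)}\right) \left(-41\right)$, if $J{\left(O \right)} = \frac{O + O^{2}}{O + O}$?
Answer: $\frac{11603}{2} \approx 5801.5$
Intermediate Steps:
$J{\left(O \right)} = \frac{O + O^{2}}{2 O}$
$\left(-137 + J{\left(-10 \right)}\right) \left(-41\right) = \left(-137 + \left(\frac{1}{2} + \frac{1}{2} \left(-10\right)\right)\right) \left(-41\right) = \left(-137 + \left(\frac{1}{2} - 5\right)\right) \left(-41\right) = \left(-137 - \frac{9}{2}\right) \left(-41\right) = \left(- \frac{283}{2}\right) \left(-41\right) = \frac{11603}{2}$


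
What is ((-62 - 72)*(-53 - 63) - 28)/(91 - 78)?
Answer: 15516/13 ≈ 1193.5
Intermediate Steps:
((-62 - 72)*(-53 - 63) - 28)/(91 - 78) = (-134*(-116) - 28)/13 = (15544 - 28)/13 = (1/13)*15516 = 15516/13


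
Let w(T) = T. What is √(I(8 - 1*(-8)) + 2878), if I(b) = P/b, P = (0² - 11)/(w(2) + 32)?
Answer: √53231114/136 ≈ 53.647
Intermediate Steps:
P = -11/34 (P = (0² - 11)/(2 + 32) = (0 - 11)/34 = -11*1/34 = -11/34 ≈ -0.32353)
I(b) = -11/(34*b)
√(I(8 - 1*(-8)) + 2878) = √(-11/(34*(8 - 1*(-8))) + 2878) = √(-11/(34*(8 + 8)) + 2878) = √(-11/34/16 + 2878) = √(-11/34*1/16 + 2878) = √(-11/544 + 2878) = √(1565621/544) = √53231114/136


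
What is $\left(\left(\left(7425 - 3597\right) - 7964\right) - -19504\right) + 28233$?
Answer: $43601$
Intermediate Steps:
$\left(\left(\left(7425 - 3597\right) - 7964\right) - -19504\right) + 28233 = \left(\left(3828 - 7964\right) + 19504\right) + 28233 = \left(-4136 + 19504\right) + 28233 = 15368 + 28233 = 43601$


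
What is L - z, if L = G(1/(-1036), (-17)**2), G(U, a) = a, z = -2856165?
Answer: 2856454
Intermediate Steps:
L = 289 (L = (-17)**2 = 289)
L - z = 289 - 1*(-2856165) = 289 + 2856165 = 2856454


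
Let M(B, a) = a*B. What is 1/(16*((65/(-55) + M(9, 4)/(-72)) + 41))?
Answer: 11/6920 ≈ 0.0015896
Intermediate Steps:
M(B, a) = B*a
1/(16*((65/(-55) + M(9, 4)/(-72)) + 41)) = 1/(16*((65/(-55) + (9*4)/(-72)) + 41)) = 1/(16*((65*(-1/55) + 36*(-1/72)) + 41)) = 1/(16*((-13/11 - 1/2) + 41)) = 1/(16*(-37/22 + 41)) = 1/(16*(865/22)) = 1/(6920/11) = 11/6920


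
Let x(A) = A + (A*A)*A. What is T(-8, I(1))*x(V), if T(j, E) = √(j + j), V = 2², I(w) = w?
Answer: 272*I ≈ 272.0*I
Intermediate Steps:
V = 4
T(j, E) = √2*√j (T(j, E) = √(2*j) = √2*√j)
x(A) = A + A³ (x(A) = A + A²*A = A + A³)
T(-8, I(1))*x(V) = (√2*√(-8))*(4 + 4³) = (√2*(2*I*√2))*(4 + 64) = (4*I)*68 = 272*I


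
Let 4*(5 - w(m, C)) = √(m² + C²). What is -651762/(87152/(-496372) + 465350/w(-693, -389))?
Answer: -1561467488270864857089/222311077832725070798 + 77841656933158421805*√631570/222311077832725070798 ≈ 271.24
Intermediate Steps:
w(m, C) = 5 - √(C² + m²)/4 (w(m, C) = 5 - √(m² + C²)/4 = 5 - √(C² + m²)/4)
-651762/(87152/(-496372) + 465350/w(-693, -389)) = -651762/(87152/(-496372) + 465350/(5 - √((-389)² + (-693)²)/4)) = -651762/(87152*(-1/496372) + 465350/(5 - √(151321 + 480249)/4)) = -651762/(-21788/124093 + 465350/(5 - √631570/4))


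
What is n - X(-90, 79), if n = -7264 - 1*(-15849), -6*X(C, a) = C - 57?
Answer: 17121/2 ≈ 8560.5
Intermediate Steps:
X(C, a) = 19/2 - C/6 (X(C, a) = -(C - 57)/6 = -(-57 + C)/6 = 19/2 - C/6)
n = 8585 (n = -7264 + 15849 = 8585)
n - X(-90, 79) = 8585 - (19/2 - ⅙*(-90)) = 8585 - (19/2 + 15) = 8585 - 1*49/2 = 8585 - 49/2 = 17121/2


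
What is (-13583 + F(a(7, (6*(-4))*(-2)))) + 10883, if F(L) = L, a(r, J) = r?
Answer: -2693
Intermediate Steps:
(-13583 + F(a(7, (6*(-4))*(-2)))) + 10883 = (-13583 + 7) + 10883 = -13576 + 10883 = -2693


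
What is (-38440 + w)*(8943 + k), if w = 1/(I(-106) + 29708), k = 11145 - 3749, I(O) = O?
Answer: -18592162461981/29602 ≈ -6.2807e+8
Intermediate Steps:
k = 7396
w = 1/29602 (w = 1/(-106 + 29708) = 1/29602 ≈ 3.3782e-5)
(-38440 + w)*(8943 + k) = (-38440 + 1/29602)*(8943 + 7396) = -1137900879/29602*16339 = -18592162461981/29602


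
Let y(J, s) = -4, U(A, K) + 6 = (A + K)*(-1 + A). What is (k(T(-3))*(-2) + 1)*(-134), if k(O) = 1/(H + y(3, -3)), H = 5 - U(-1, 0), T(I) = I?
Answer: -402/5 ≈ -80.400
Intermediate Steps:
U(A, K) = -6 + (-1 + A)*(A + K) (U(A, K) = -6 + (A + K)*(-1 + A) = -6 + (-1 + A)*(A + K))
H = 9 (H = 5 - (-6 + (-1)**2 - 1*(-1) - 1*0 - 1*0) = 5 - (-6 + 1 + 1 + 0 + 0) = 5 - 1*(-4) = 5 + 4 = 9)
k(O) = 1/5 (k(O) = 1/(9 - 4) = 1/5)
(k(T(-3))*(-2) + 1)*(-134) = ((1/5)*(-2) + 1)*(-134) = (-2/5 + 1)*(-134) = (3/5)*(-134) = -402/5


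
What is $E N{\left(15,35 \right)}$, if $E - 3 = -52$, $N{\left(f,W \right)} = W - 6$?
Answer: $-1421$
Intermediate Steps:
$N{\left(f,W \right)} = -6 + W$ ($N{\left(f,W \right)} = W - 6 = -6 + W$)
$E = -49$ ($E = 3 - 52 = -49$)
$E N{\left(15,35 \right)} = - 49 \left(-6 + 35\right) = \left(-49\right) 29 = -1421$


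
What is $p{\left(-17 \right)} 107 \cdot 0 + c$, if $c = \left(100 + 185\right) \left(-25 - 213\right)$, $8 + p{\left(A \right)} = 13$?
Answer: $-67830$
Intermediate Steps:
$p{\left(A \right)} = 5$ ($p{\left(A \right)} = -8 + 13 = 5$)
$c = -67830$ ($c = 285 \left(-238\right) = -67830$)
$p{\left(-17 \right)} 107 \cdot 0 + c = 5 \cdot 107 \cdot 0 - 67830 = 5 \cdot 0 - 67830 = 0 - 67830 = -67830$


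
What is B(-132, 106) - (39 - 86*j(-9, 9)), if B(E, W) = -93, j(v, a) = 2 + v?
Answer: -734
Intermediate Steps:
B(-132, 106) - (39 - 86*j(-9, 9)) = -93 - (39 - 86*(2 - 9)) = -93 - (39 - 86*(-7)) = -93 - (39 + 602) = -93 - 1*641 = -93 - 641 = -734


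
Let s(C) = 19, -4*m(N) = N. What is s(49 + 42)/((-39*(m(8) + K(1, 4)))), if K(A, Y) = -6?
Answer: 19/312 ≈ 0.060897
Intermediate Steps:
m(N) = -N/4
s(49 + 42)/((-39*(m(8) + K(1, 4)))) = 19/((-39*(-1/4*8 - 6))) = 19/((-39*(-2 - 6))) = 19/((-39*(-8))) = 19/312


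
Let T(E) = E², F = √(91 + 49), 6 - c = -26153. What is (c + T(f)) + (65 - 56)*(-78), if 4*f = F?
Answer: 101863/4 ≈ 25466.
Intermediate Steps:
c = 26159 (c = 6 - 1*(-26153) = 6 + 26153 = 26159)
F = 2*√35 (F = √140 = 2*√35 ≈ 11.832)
f = √35/2 (f = (2*√35)/4 = √35/2 ≈ 2.9580)
(c + T(f)) + (65 - 56)*(-78) = (26159 + (√35/2)²) + (65 - 56)*(-78) = (26159 + 35/4) + 9*(-78) = 104671/4 - 702 = 101863/4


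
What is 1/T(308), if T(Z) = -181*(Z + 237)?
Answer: -1/98645 ≈ -1.0137e-5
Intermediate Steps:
T(Z) = -42897 - 181*Z (T(Z) = -181*(237 + Z) = -42897 - 181*Z)
1/T(308) = 1/(-42897 - 181*308) = 1/(-42897 - 55748) = 1/(-98645) = -1/98645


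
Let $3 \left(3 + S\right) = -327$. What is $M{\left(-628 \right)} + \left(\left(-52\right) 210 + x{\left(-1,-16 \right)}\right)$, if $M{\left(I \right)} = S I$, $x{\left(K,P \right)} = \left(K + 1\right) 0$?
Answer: $59416$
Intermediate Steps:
$x{\left(K,P \right)} = 0$ ($x{\left(K,P \right)} = \left(1 + K\right) 0 = 0$)
$S = -112$ ($S = -3 + \frac{1}{3} \left(-327\right) = -3 - 109 = -112$)
$M{\left(I \right)} = - 112 I$
$M{\left(-628 \right)} + \left(\left(-52\right) 210 + x{\left(-1,-16 \right)}\right) = \left(-112\right) \left(-628\right) + \left(\left(-52\right) 210 + 0\right) = 70336 + \left(-10920 + 0\right) = 70336 - 10920 = 59416$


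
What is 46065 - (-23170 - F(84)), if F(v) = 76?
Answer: 69311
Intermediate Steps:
46065 - (-23170 - F(84)) = 46065 - (-23170 - 1*76) = 46065 - (-23170 - 76) = 46065 - 1*(-23246) = 46065 + 23246 = 69311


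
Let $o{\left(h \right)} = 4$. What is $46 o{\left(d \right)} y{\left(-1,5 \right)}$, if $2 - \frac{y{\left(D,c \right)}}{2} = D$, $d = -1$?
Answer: $1104$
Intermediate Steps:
$y{\left(D,c \right)} = 4 - 2 D$
$46 o{\left(d \right)} y{\left(-1,5 \right)} = 46 \cdot 4 \left(4 - -2\right) = 184 \left(4 + 2\right) = 184 \cdot 6 = 1104$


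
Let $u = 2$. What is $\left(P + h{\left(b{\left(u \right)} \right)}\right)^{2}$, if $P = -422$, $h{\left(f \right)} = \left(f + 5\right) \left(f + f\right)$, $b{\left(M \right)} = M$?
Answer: $155236$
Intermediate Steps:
$h{\left(f \right)} = 2 f \left(5 + f\right)$ ($h{\left(f \right)} = \left(5 + f\right) 2 f = 2 f \left(5 + f\right)$)
$\left(P + h{\left(b{\left(u \right)} \right)}\right)^{2} = \left(-422 + 2 \cdot 2 \left(5 + 2\right)\right)^{2} = \left(-422 + 2 \cdot 2 \cdot 7\right)^{2} = \left(-422 + 28\right)^{2} = \left(-394\right)^{2} = 155236$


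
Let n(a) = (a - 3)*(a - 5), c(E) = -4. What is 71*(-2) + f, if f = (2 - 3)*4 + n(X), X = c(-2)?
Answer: -83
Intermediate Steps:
X = -4
n(a) = (-5 + a)*(-3 + a) (n(a) = (-3 + a)*(-5 + a) = (-5 + a)*(-3 + a))
f = 59 (f = (2 - 3)*4 + (15 + (-4)² - 8*(-4)) = -1*4 + (15 + 16 + 32) = -4 + 63 = 59)
71*(-2) + f = 71*(-2) + 59 = -142 + 59 = -83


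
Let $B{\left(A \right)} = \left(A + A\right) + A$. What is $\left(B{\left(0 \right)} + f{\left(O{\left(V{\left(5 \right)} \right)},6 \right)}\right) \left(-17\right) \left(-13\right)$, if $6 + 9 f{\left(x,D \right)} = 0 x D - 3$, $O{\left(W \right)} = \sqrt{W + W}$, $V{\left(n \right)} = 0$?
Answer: $-221$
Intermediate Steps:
$O{\left(W \right)} = \sqrt{2} \sqrt{W}$ ($O{\left(W \right)} = \sqrt{2 W} = \sqrt{2} \sqrt{W}$)
$f{\left(x,D \right)} = -1$ ($f{\left(x,D \right)} = - \frac{2}{3} + \frac{0 x D - 3}{9} = - \frac{2}{3} + \frac{0 D - 3}{9} = - \frac{2}{3} + \frac{0 - 3}{9} = - \frac{2}{3} + \frac{1}{9} \left(-3\right) = - \frac{2}{3} - \frac{1}{3} = -1$)
$B{\left(A \right)} = 3 A$ ($B{\left(A \right)} = 2 A + A = 3 A$)
$\left(B{\left(0 \right)} + f{\left(O{\left(V{\left(5 \right)} \right)},6 \right)}\right) \left(-17\right) \left(-13\right) = \left(3 \cdot 0 - 1\right) \left(-17\right) \left(-13\right) = \left(0 - 1\right) \left(-17\right) \left(-13\right) = \left(-1\right) \left(-17\right) \left(-13\right) = 17 \left(-13\right) = -221$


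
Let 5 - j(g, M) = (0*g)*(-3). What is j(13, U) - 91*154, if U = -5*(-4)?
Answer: -14009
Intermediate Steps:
U = 20
j(g, M) = 5 (j(g, M) = 5 - 0*g*(-3) = 5 - 0*(-3) = 5 - 1*0 = 5 + 0 = 5)
j(13, U) - 91*154 = 5 - 91*154 = 5 - 14014 = -14009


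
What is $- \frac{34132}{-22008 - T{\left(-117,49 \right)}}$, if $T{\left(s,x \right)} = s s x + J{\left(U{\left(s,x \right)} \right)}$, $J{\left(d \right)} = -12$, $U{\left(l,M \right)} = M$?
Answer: $\frac{34132}{692757} \approx 0.04927$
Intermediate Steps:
$T{\left(s,x \right)} = -12 + x s^{2}$ ($T{\left(s,x \right)} = s s x - 12 = s^{2} x - 12 = x s^{2} - 12 = -12 + x s^{2}$)
$- \frac{34132}{-22008 - T{\left(-117,49 \right)}} = - \frac{34132}{-22008 - \left(-12 + 49 \left(-117\right)^{2}\right)} = - \frac{34132}{-22008 - \left(-12 + 49 \cdot 13689\right)} = - \frac{34132}{-22008 - \left(-12 + 670761\right)} = - \frac{34132}{-22008 - 670749} = - \frac{34132}{-692757} = \left(-34132\right) \left(- \frac{1}{692757}\right) = \frac{34132}{692757}$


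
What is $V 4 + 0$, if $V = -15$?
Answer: $-60$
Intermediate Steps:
$V 4 + 0 = \left(-15\right) 4 + 0 = -60 + 0 = -60$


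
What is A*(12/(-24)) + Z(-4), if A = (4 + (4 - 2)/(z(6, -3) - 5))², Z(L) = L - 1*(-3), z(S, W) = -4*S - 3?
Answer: -4481/512 ≈ -8.7520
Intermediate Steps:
z(S, W) = -3 - 4*S
Z(L) = 3 + L (Z(L) = L + 3 = 3 + L)
A = 3969/256 (A = (4 + (4 - 2)/((-3 - 4*6) - 5))² = (4 + 2/((-3 - 24) - 5))² = (4 + 2/(-27 - 5))² = (4 + 2/(-32))² = (4 + 2*(-1/32))² = (4 - 1/16)² = (63/16)² = 3969/256 ≈ 15.504)
A*(12/(-24)) + Z(-4) = 3969*(12/(-24))/256 + (3 - 4) = 3969*(12*(-1/24))/256 - 1 = (3969/256)*(-½) - 1 = -3969/512 - 1 = -4481/512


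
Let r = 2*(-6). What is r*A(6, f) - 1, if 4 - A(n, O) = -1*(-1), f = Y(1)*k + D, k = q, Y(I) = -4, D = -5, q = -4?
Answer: -37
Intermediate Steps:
k = -4
f = 11 (f = -4*(-4) - 5 = 16 - 5 = 11)
r = -12
A(n, O) = 3 (A(n, O) = 4 - (-1)*(-1) = 4 - 1*1 = 4 - 1 = 3)
r*A(6, f) - 1 = -12*3 - 1 = -36 - 1 = -37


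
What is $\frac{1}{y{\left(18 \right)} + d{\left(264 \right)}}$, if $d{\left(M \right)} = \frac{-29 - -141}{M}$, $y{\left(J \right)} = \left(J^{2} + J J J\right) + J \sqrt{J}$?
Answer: $\frac{3352173}{20634223598} - \frac{29403 \sqrt{2}}{20634223598} \approx 0.00016044$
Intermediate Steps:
$y{\left(J \right)} = J^{2} + J^{3} + J^{\frac{3}{2}}$ ($y{\left(J \right)} = \left(J^{2} + J^{2} J\right) + J^{\frac{3}{2}} = \left(J^{2} + J^{3}\right) + J^{\frac{3}{2}} = J^{2} + J^{3} + J^{\frac{3}{2}}$)
$d{\left(M \right)} = \frac{112}{M}$ ($d{\left(M \right)} = \frac{-29 + 141}{M} = \frac{112}{M}$)
$\frac{1}{y{\left(18 \right)} + d{\left(264 \right)}} = \frac{1}{\left(18^{2} + 18^{3} + 18^{\frac{3}{2}}\right) + \frac{112}{264}} = \frac{1}{\left(324 + 5832 + 54 \sqrt{2}\right) + 112 \cdot \frac{1}{264}} = \frac{1}{\left(6156 + 54 \sqrt{2}\right) + \frac{14}{33}} = \frac{1}{\frac{203162}{33} + 54 \sqrt{2}}$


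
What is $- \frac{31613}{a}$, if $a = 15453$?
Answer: $- \frac{313}{153} \approx -2.0458$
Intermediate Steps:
$- \frac{31613}{a} = - \frac{31613}{15453} = \left(-31613\right) \frac{1}{15453} = - \frac{313}{153}$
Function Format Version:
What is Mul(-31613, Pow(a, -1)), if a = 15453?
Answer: Rational(-313, 153) ≈ -2.0458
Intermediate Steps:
Mul(-31613, Pow(a, -1)) = Mul(-31613, Pow(15453, -1)) = Mul(-31613, Rational(1, 15453)) = Rational(-313, 153)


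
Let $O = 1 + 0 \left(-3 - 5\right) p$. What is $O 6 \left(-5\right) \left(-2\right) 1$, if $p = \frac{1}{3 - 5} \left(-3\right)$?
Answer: $60$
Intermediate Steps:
$p = \frac{3}{2}$ ($p = \frac{1}{-2} \left(-3\right) = \left(- \frac{1}{2}\right) \left(-3\right) = \frac{3}{2} \approx 1.5$)
$O = 1$ ($O = 1 + 0 \left(-3 - 5\right) \frac{3}{2} = 1 + 0 \left(\left(-8\right) \frac{3}{2}\right) = 1 + 0 \left(-12\right) = 1 + 0 = 1$)
$O 6 \left(-5\right) \left(-2\right) 1 = 1 \cdot 6 \left(-5\right) \left(-2\right) 1 = 6 \cdot 10 \cdot 1 = 6 \cdot 10 = 60$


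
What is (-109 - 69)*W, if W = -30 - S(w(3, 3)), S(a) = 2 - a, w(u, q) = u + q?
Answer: 4628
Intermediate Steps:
w(u, q) = q + u
W = -26 (W = -30 - (2 - (3 + 3)) = -30 - (2 - 1*6) = -30 - (2 - 6) = -30 - 1*(-4) = -30 + 4 = -26)
(-109 - 69)*W = (-109 - 69)*(-26) = -178*(-26) = 4628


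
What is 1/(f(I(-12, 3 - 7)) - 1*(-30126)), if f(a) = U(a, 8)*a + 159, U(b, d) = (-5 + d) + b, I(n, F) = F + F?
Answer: 1/30325 ≈ 3.2976e-5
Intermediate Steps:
I(n, F) = 2*F
U(b, d) = -5 + b + d
f(a) = 159 + a*(3 + a) (f(a) = (-5 + a + 8)*a + 159 = (3 + a)*a + 159 = a*(3 + a) + 159 = 159 + a*(3 + a))
1/(f(I(-12, 3 - 7)) - 1*(-30126)) = 1/((159 + (2*(3 - 7))*(3 + 2*(3 - 7))) - 1*(-30126)) = 1/((159 + (2*(-4))*(3 + 2*(-4))) + 30126) = 1/((159 - 8*(3 - 8)) + 30126) = 1/((159 - 8*(-5)) + 30126) = 1/((159 + 40) + 30126) = 1/(199 + 30126) = 1/30325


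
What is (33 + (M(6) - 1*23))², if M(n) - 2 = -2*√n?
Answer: 168 - 48*√6 ≈ 50.424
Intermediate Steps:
M(n) = 2 - 2*√n
(33 + (M(6) - 1*23))² = (33 + ((2 - 2*√6) - 1*23))² = (33 + ((2 - 2*√6) - 23))² = (33 + (-21 - 2*√6))² = (12 - 2*√6)²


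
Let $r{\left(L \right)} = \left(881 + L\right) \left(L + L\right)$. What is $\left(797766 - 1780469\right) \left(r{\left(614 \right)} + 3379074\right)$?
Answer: $-5124731286602$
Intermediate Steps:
$r{\left(L \right)} = 2 L \left(881 + L\right)$ ($r{\left(L \right)} = \left(881 + L\right) 2 L = 2 L \left(881 + L\right)$)
$\left(797766 - 1780469\right) \left(r{\left(614 \right)} + 3379074\right) = \left(797766 - 1780469\right) \left(2 \cdot 614 \left(881 + 614\right) + 3379074\right) = - 982703 \left(2 \cdot 614 \cdot 1495 + 3379074\right) = - 982703 \left(1835860 + 3379074\right) = \left(-982703\right) 5214934 = -5124731286602$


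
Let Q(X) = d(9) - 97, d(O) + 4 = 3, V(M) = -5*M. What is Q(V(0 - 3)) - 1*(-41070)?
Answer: 40972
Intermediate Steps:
d(O) = -1 (d(O) = -4 + 3 = -1)
Q(X) = -98 (Q(X) = -1 - 97 = -98)
Q(V(0 - 3)) - 1*(-41070) = -98 - 1*(-41070) = -98 + 41070 = 40972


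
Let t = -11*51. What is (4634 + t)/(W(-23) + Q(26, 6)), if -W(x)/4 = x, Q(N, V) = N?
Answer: 4073/118 ≈ 34.517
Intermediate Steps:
W(x) = -4*x
t = -561
(4634 + t)/(W(-23) + Q(26, 6)) = (4634 - 561)/(-4*(-23) + 26) = 4073/(92 + 26) = 4073/118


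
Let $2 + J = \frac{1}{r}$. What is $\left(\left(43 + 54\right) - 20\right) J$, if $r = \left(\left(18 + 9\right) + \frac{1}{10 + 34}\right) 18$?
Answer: $- \frac{1646260}{10701} \approx -153.84$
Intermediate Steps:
$r = \frac{10701}{22}$ ($r = \left(27 + \frac{1}{44}\right) 18 = \frac{1189}{44} \cdot 18 = \frac{10701}{22} \approx 486.41$)
$J = - \frac{21380}{10701}$ ($J = -2 + \frac{1}{\frac{10701}{22}} = -2 + \frac{22}{10701} = - \frac{21380}{10701} \approx -1.9979$)
$\left(\left(43 + 54\right) - 20\right) J = \left(\left(43 + 54\right) - 20\right) \left(- \frac{21380}{10701}\right) = \left(97 - 20\right) \left(- \frac{21380}{10701}\right) = 77 \left(- \frac{21380}{10701}\right) = - \frac{1646260}{10701}$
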